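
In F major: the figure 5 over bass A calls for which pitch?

Counting 4 letter steps above A lands on E; in F major, that letter is E.

E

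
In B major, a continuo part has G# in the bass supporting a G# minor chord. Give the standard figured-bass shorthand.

no figures

G# is the root of G# minor, so the chord is in root position.
A triad in root position is figured 5/3, conventionally abbreviated (no figures — root-position triad).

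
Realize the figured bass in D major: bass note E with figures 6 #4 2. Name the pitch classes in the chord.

A second above E in this key is F#.
A fourth above E in this key is A, raised to A# by the sharp.
A sixth above E in this key is C#.
Together with the bass E, this spells F# dominant seventh in third inversion.

E, F#, A#, C#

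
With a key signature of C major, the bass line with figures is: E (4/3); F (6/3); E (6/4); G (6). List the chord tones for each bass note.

E, G, A, C | F, A, D | E, A, C | G, B, E

E (6/4/3): E, G, A, C.
F (6/3): F, A, D.
E (6/4): E, A, C.
G (6/3): G, B, E.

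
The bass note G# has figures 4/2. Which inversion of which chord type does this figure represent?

4/2 is shorthand for 6/4/2.
Intervals of 6/4/2 above the bass form a seventh chord; the bass is the seventh, so this is third inversion.

seventh chord, third inversion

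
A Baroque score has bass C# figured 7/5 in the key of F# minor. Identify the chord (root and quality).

C# minor seventh

The figures 7/5 indicate a seventh chord in root position.
In root position the bass is the root, so the root is C#.
The chord tones are C#, E, G#, B, giving C# minor seventh.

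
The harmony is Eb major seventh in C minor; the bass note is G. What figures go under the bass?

G is the third of Eb major seventh, so the chord is in first inversion.
A seventh chord in first inversion is figured 6/5/3, conventionally abbreviated 6/5.

6/5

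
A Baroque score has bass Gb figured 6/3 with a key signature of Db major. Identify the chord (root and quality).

The figures 6/3 indicate a triad in first inversion.
In first inversion the root lies a sixth above the bass: a sixth above Gb in Db major is Eb.
The chord tones are Gb, Bb, Eb, giving Eb minor.

Eb minor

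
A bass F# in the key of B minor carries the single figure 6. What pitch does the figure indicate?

D

Counting 5 letter steps above F# lands on D; in B minor, that letter is D.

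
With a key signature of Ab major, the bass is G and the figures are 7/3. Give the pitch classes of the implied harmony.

The written figures 7/3 are shorthand for 7/5/3: the 5 is implied.
A third above G in this key is Bb.
A fifth above G in this key is Db.
A seventh above G in this key is F.
Together with the bass G, this spells G half-diminished seventh in root position.

G, Bb, Db, F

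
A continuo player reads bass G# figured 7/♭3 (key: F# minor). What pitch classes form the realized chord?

The written figures 7/♭3 are shorthand for 7/5/3: the 5 is implied.
A third above G# in this key is B, lowered to Bb by the flat.
A fifth above G# in this key is D.
A seventh above G# in this key is F#.

G#, Bb, D, F#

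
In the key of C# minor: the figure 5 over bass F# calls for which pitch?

C#

Counting 4 letter steps above F# lands on C; in C# minor, that letter is C#.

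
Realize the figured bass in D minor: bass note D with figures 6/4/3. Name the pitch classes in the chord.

D, F, G, Bb

A third above D in this key is F.
A fourth above D in this key is G.
A sixth above D in this key is Bb.
Together with the bass D, this spells G minor seventh in second inversion.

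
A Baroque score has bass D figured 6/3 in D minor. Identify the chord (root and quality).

The figures 6/3 indicate a triad in first inversion.
In first inversion the root lies a sixth above the bass: a sixth above D in D minor is Bb.
The chord tones are D, F, Bb, giving Bb major.

Bb major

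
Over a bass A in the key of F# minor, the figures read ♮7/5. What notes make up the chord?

A, C#, E, G

The written figures ♮7/5 are shorthand for 7/5/3: the 3 is implied.
A third above A in this key is C#.
A fifth above A in this key is E.
A seventh above A in this key is G#, made natural (G) by the ♮ figure.
Together with the bass A, this spells A dominant seventh in root position.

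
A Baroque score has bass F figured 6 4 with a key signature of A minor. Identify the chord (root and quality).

The figures 6 4 indicate a triad in second inversion.
In second inversion the root lies a fourth above the bass: a fourth above F in A minor is B.
The chord tones are F, B, D, giving B diminished.

B diminished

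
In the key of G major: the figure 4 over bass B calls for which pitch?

Counting 3 letter steps above B lands on E; in G major, that letter is E.

E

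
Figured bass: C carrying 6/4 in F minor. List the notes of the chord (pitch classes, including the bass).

A fourth above C in this key is F.
A sixth above C in this key is Ab.
Together with the bass C, this spells F minor in second inversion.

C, F, Ab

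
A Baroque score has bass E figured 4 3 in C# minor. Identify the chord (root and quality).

The figures 4 3 indicate a seventh chord in second inversion.
In second inversion the root lies a fourth above the bass: a fourth above E in C# minor is A.
The chord tones are E, G#, A, C#, giving A major seventh.

A major seventh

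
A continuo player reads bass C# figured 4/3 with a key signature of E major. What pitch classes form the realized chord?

C#, E, F#, A

The written figures 4/3 are shorthand for 6/4/3: the 6 is implied.
A third above C# in this key is E.
A fourth above C# in this key is F#.
A sixth above C# in this key is A.
Together with the bass C#, this spells F# minor seventh in second inversion.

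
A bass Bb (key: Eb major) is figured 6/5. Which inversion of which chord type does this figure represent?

seventh chord, first inversion

6/5 is shorthand for 6/5/3.
Intervals of 6/5/3 above the bass form a seventh chord; the bass is the third, so this is first inversion.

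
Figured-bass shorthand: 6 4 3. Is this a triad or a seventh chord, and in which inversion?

seventh chord, second inversion

Intervals of 6/4/3 above the bass form a seventh chord; the bass is the fifth, so this is second inversion.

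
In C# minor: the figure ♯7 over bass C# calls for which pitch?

B#

Counting 6 letter steps above C# lands on B; in C# minor, that letter is B.
The #7 figure raises it a semitone, giving B#.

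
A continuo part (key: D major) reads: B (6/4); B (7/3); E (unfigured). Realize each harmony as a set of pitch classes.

B, E, G | B, D, F#, A | E, G, B

B (6/4): B, E, G.
B (7/5/3): B, D, F#, A.
E (5/3): E, G, B.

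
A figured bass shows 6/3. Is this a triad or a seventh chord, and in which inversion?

Intervals of 6/3 above the bass form a triad; the bass is the third, so this is first inversion.

triad, first inversion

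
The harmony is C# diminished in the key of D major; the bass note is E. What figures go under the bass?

6

E is the third of C# diminished, so the chord is in first inversion.
A triad in first inversion is figured 6/3, conventionally abbreviated 6.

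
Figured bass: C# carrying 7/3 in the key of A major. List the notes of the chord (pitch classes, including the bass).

The written figures 7/3 are shorthand for 7/5/3: the 5 is implied.
A third above C# in this key is E.
A fifth above C# in this key is G#.
A seventh above C# in this key is B.
Together with the bass C#, this spells C# minor seventh in root position.

C#, E, G#, B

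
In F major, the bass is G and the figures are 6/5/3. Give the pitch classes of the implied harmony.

G, Bb, D, E

A third above G in this key is Bb.
A fifth above G in this key is D.
A sixth above G in this key is E.
Together with the bass G, this spells E half-diminished seventh in first inversion.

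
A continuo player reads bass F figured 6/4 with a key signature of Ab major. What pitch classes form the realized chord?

F, Bb, Db

A fourth above F in this key is Bb.
A sixth above F in this key is Db.
Together with the bass F, this spells Bb minor in second inversion.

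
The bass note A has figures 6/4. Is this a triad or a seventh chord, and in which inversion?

Intervals of 6/4 above the bass form a triad; the bass is the fifth, so this is second inversion.

triad, second inversion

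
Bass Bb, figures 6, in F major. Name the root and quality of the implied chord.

G minor

The figures 6 indicate a triad in first inversion.
In first inversion the root lies a sixth above the bass: a sixth above Bb in F major is G.
The chord tones are Bb, D, G, giving G minor.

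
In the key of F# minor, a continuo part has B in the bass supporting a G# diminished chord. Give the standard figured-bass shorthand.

B is the third of G# diminished, so the chord is in first inversion.
A triad in first inversion is figured 6/3, conventionally abbreviated 6.

6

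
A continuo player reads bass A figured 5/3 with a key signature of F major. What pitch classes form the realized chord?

A third above A in this key is C.
A fifth above A in this key is E.
Together with the bass A, this spells A minor in root position.

A, C, E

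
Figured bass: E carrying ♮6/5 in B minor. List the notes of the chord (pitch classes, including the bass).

E, G, B, C

The written figures ♮6/5 are shorthand for 6/5/3: the 3 is implied.
A third above E in this key is G.
A fifth above E in this key is B.
A sixth above E in this key is C#, made natural (C) by the ♮ figure.
Together with the bass E, this spells C major seventh in first inversion.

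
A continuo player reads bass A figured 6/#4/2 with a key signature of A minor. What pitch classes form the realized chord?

A second above A in this key is B.
A fourth above A in this key is D, raised to D# by the sharp.
A sixth above A in this key is F.

A, B, D#, F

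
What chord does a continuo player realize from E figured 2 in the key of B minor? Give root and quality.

The figures 2 indicate a seventh chord in third inversion.
In third inversion the root lies a second above the bass: a second above E in B minor is F#.
The chord tones are E, F#, A, C#, giving F# minor seventh.

F# minor seventh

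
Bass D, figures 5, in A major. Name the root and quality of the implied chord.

D major

The figures 5 indicate a triad in root position.
In root position the bass is the root, so the root is D.
The chord tones are D, F#, A, giving D major.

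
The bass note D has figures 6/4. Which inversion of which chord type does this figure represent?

triad, second inversion

Intervals of 6/4 above the bass form a triad; the bass is the fifth, so this is second inversion.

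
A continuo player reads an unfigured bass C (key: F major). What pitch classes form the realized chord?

C, E, G

An unfigured bass implies 5/3.
A third above C in this key is E.
A fifth above C in this key is G.
Together with the bass C, this spells C major in root position.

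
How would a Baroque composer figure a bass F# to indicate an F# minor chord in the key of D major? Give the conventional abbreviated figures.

F# is the root of F# minor, so the chord is in root position.
A triad in root position is figured 5/3, conventionally abbreviated (no figures — root-position triad).

no figures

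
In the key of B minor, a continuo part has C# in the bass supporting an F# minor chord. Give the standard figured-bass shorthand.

6/4

C# is the fifth of F# minor, so the chord is in second inversion.
A triad in second inversion is figured 6/4, conventionally abbreviated 6/4.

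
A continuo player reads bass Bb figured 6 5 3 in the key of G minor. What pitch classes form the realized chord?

A third above Bb in this key is D.
A fifth above Bb in this key is F.
A sixth above Bb in this key is G.
Together with the bass Bb, this spells G minor seventh in first inversion.

Bb, D, F, G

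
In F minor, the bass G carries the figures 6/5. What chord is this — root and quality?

Eb dominant seventh

The figures 6/5 indicate a seventh chord in first inversion.
In first inversion the root lies a sixth above the bass: a sixth above G in F minor is Eb.
The chord tones are G, Bb, Db, Eb, giving Eb dominant seventh.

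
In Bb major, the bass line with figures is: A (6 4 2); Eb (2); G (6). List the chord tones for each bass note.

A, Bb, D, F | Eb, F, A, C | G, Bb, Eb

A (6/4/2): A, Bb, D, F.
Eb (6/4/2): Eb, F, A, C.
G (6/3): G, Bb, Eb.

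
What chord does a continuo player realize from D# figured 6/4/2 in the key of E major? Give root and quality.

The figures 6/4/2 indicate a seventh chord in third inversion.
In third inversion the root lies a second above the bass: a second above D# in E major is E.
The chord tones are D#, E, G#, B, giving E major seventh.

E major seventh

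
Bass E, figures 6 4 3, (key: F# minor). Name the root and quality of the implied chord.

The figures 6 4 3 indicate a seventh chord in second inversion.
In second inversion the root lies a fourth above the bass: a fourth above E in F# minor is A.
The chord tones are E, G#, A, C#, giving A major seventh.

A major seventh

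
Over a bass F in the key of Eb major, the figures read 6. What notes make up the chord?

The written figures 6 are shorthand for 6/3: the 3 is implied.
A third above F in this key is Ab.
A sixth above F in this key is D.
Together with the bass F, this spells D diminished in first inversion.

F, Ab, D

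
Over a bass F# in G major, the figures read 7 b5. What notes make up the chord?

F#, A, Cb, E

The written figures 7 b5 are shorthand for 7/5/3: the 3 is implied.
A third above F# in this key is A.
A fifth above F# in this key is C, lowered to Cb by the flat.
A seventh above F# in this key is E.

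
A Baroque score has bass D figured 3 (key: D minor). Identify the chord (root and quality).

D minor

The figures 3 indicate a triad in root position.
In root position the bass is the root, so the root is D.
The chord tones are D, F, A, giving D minor.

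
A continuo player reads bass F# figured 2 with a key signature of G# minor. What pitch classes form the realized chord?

The written figures 2 are shorthand for 6/4/2: the 6/4 are implied.
A second above F# in this key is G#.
A fourth above F# in this key is B.
A sixth above F# in this key is D#.
Together with the bass F#, this spells G# minor seventh in third inversion.

F#, G#, B, D#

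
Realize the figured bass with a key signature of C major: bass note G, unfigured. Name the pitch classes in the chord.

G, B, D

An unfigured bass implies 5/3.
A third above G in this key is B.
A fifth above G in this key is D.
Together with the bass G, this spells G major in root position.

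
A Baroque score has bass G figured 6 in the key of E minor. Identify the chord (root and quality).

The figures 6 indicate a triad in first inversion.
In first inversion the root lies a sixth above the bass: a sixth above G in E minor is E.
The chord tones are G, B, E, giving E minor.

E minor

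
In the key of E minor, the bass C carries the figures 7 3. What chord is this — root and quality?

The figures 7 3 indicate a seventh chord in root position.
In root position the bass is the root, so the root is C.
The chord tones are C, E, G, B, giving C major seventh.

C major seventh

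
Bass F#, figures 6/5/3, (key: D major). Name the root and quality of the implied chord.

The figures 6/5/3 indicate a seventh chord in first inversion.
In first inversion the root lies a sixth above the bass: a sixth above F# in D major is D.
The chord tones are F#, A, C#, D, giving D major seventh.

D major seventh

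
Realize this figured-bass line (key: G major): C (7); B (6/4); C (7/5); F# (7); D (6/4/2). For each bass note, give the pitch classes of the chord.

C (7/5/3): C, E, G, B.
B (6/4): B, E, G.
C (7/5/3): C, E, G, B.
F# (7/5/3): F#, A, C, E.
D (6/4/2): D, E, G, B.

C, E, G, B | B, E, G | C, E, G, B | F#, A, C, E | D, E, G, B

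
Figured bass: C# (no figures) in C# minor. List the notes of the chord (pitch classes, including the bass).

C#, E, G#

An unfigured bass implies 5/3.
A third above C# in this key is E.
A fifth above C# in this key is G#.
Together with the bass C#, this spells C# minor in root position.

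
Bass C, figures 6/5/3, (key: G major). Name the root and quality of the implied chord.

The figures 6/5/3 indicate a seventh chord in first inversion.
In first inversion the root lies a sixth above the bass: a sixth above C in G major is A.
The chord tones are C, E, G, A, giving A minor seventh.

A minor seventh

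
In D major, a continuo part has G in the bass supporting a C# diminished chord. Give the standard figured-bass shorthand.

G is the fifth of C# diminished, so the chord is in second inversion.
A triad in second inversion is figured 6/4, conventionally abbreviated 6/4.

6/4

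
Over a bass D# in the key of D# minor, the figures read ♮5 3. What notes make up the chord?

D#, F#, A

A third above D# in this key is F#.
A fifth above D# in this key is A#, made natural (A) by the ♮ figure.
Together with the bass D#, this spells D# diminished in root position.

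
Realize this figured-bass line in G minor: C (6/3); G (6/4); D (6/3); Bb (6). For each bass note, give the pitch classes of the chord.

C (6/3): C, Eb, A.
G (6/4): G, C, Eb.
D (6/3): D, F, Bb.
Bb (6/3): Bb, D, G.

C, Eb, A | G, C, Eb | D, F, Bb | Bb, D, G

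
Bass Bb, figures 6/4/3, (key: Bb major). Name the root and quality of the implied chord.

The figures 6/4/3 indicate a seventh chord in second inversion.
In second inversion the root lies a fourth above the bass: a fourth above Bb in Bb major is Eb.
The chord tones are Bb, D, Eb, G, giving Eb major seventh.

Eb major seventh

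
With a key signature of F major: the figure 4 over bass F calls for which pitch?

Counting 3 letter steps above F lands on B; in F major, that letter is Bb.

Bb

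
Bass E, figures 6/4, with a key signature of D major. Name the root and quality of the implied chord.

A major

The figures 6/4 indicate a triad in second inversion.
In second inversion the root lies a fourth above the bass: a fourth above E in D major is A.
The chord tones are E, A, C#, giving A major.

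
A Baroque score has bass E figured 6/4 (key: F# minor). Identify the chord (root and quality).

A major

The figures 6/4 indicate a triad in second inversion.
In second inversion the root lies a fourth above the bass: a fourth above E in F# minor is A.
The chord tones are E, A, C#, giving A major.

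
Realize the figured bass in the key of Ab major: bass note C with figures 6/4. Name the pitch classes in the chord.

C, F, Ab

A fourth above C in this key is F.
A sixth above C in this key is Ab.
Together with the bass C, this spells F minor in second inversion.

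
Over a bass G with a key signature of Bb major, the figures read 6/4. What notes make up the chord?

A fourth above G in this key is C.
A sixth above G in this key is Eb.
Together with the bass G, this spells C minor in second inversion.

G, C, Eb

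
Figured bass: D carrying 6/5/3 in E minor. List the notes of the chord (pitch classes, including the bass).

A third above D in this key is F#.
A fifth above D in this key is A.
A sixth above D in this key is B.
Together with the bass D, this spells B minor seventh in first inversion.

D, F#, A, B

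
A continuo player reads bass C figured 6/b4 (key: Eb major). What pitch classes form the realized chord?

C, Fb, Ab

A fourth above C in this key is F, lowered to Fb by the flat.
A sixth above C in this key is Ab.
Together with the bass C, this spells Fb augmented in second inversion.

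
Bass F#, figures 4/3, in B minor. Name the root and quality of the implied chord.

The figures 4/3 indicate a seventh chord in second inversion.
In second inversion the root lies a fourth above the bass: a fourth above F# in B minor is B.
The chord tones are F#, A, B, D, giving B minor seventh.

B minor seventh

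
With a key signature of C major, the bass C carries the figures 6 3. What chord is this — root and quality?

A minor

The figures 6 3 indicate a triad in first inversion.
In first inversion the root lies a sixth above the bass: a sixth above C in C major is A.
The chord tones are C, E, A, giving A minor.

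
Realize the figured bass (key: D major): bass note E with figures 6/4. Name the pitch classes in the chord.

E, A, C#

A fourth above E in this key is A.
A sixth above E in this key is C#.
Together with the bass E, this spells A major in second inversion.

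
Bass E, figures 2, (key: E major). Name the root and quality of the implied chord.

F# minor seventh

The figures 2 indicate a seventh chord in third inversion.
In third inversion the root lies a second above the bass: a second above E in E major is F#.
The chord tones are E, F#, A, C#, giving F# minor seventh.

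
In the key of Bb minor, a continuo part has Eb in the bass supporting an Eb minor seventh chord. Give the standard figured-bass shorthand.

Eb is the root of Eb minor seventh, so the chord is in root position.
A seventh chord in root position is figured 7/5/3, conventionally abbreviated 7.

7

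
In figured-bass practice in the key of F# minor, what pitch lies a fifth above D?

A

Counting 4 letter steps above D lands on A; in F# minor, that letter is A.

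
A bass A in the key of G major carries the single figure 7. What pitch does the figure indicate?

G

Counting 6 letter steps above A lands on G; in G major, that letter is G.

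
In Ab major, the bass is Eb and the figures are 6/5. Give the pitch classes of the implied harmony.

Eb, G, Bb, C

The written figures 6/5 are shorthand for 6/5/3: the 3 is implied.
A third above Eb in this key is G.
A fifth above Eb in this key is Bb.
A sixth above Eb in this key is C.
Together with the bass Eb, this spells C minor seventh in first inversion.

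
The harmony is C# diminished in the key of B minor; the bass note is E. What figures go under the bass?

6

E is the third of C# diminished, so the chord is in first inversion.
A triad in first inversion is figured 6/3, conventionally abbreviated 6.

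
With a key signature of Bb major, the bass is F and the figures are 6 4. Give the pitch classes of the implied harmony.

A fourth above F in this key is Bb.
A sixth above F in this key is D.
Together with the bass F, this spells Bb major in second inversion.

F, Bb, D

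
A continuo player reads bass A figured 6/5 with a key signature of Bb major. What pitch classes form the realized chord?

The written figures 6/5 are shorthand for 6/5/3: the 3 is implied.
A third above A in this key is C.
A fifth above A in this key is Eb.
A sixth above A in this key is F.
Together with the bass A, this spells F dominant seventh in first inversion.

A, C, Eb, F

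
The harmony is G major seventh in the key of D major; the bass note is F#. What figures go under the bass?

4/2

F# is the seventh of G major seventh, so the chord is in third inversion.
A seventh chord in third inversion is figured 6/4/2, conventionally abbreviated 4/2.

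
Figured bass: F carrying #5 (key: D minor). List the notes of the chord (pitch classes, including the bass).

The written figures #5 are shorthand for 5/3: the 3 is implied.
A third above F in this key is A.
A fifth above F in this key is C, raised to C# by the sharp.
Together with the bass F, this spells F augmented in root position.

F, A, C#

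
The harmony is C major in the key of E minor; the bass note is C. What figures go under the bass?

C is the root of C major, so the chord is in root position.
A triad in root position is figured 5/3, conventionally abbreviated (no figures — root-position triad).

no figures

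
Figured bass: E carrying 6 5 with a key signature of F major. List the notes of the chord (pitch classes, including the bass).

The written figures 6 5 are shorthand for 6/5/3: the 3 is implied.
A third above E in this key is G.
A fifth above E in this key is Bb.
A sixth above E in this key is C.
Together with the bass E, this spells C dominant seventh in first inversion.

E, G, Bb, C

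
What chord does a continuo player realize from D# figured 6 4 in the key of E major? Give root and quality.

The figures 6 4 indicate a triad in second inversion.
In second inversion the root lies a fourth above the bass: a fourth above D# in E major is G#.
The chord tones are D#, G#, B, giving G# minor.

G# minor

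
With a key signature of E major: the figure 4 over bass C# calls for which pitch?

F#

Counting 3 letter steps above C# lands on F; in E major, that letter is F#.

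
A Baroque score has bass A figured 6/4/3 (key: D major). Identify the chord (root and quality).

D major seventh

The figures 6/4/3 indicate a seventh chord in second inversion.
In second inversion the root lies a fourth above the bass: a fourth above A in D major is D.
The chord tones are A, C#, D, F#, giving D major seventh.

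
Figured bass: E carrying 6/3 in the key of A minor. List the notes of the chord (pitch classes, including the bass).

A third above E in this key is G.
A sixth above E in this key is C.
Together with the bass E, this spells C major in first inversion.

E, G, C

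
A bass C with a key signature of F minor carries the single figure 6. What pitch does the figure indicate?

Counting 5 letter steps above C lands on A; in F minor, that letter is Ab.

Ab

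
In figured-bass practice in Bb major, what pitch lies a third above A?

C

Counting 2 letter steps above A lands on C; in Bb major, that letter is C.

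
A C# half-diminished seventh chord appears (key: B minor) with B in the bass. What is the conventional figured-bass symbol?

B is the seventh of C# half-diminished seventh, so the chord is in third inversion.
A seventh chord in third inversion is figured 6/4/2, conventionally abbreviated 4/2.

4/2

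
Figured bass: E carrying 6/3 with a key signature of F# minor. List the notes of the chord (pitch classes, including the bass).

A third above E in this key is G#.
A sixth above E in this key is C#.
Together with the bass E, this spells C# minor in first inversion.

E, G#, C#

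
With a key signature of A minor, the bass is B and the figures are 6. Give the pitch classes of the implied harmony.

B, D, G

The written figures 6 are shorthand for 6/3: the 3 is implied.
A third above B in this key is D.
A sixth above B in this key is G.
Together with the bass B, this spells G major in first inversion.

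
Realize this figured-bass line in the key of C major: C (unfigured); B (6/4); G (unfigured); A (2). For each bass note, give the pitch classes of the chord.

C, E, G | B, E, G | G, B, D | A, B, D, F

C (5/3): C, E, G.
B (6/4): B, E, G.
G (5/3): G, B, D.
A (6/4/2): A, B, D, F.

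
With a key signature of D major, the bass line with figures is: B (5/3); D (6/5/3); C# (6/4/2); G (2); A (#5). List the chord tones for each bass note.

B, D, F# | D, F#, A, B | C#, D, F#, A | G, A, C#, E | A, C#, E#

B (5/3): B, D, F#.
D (6/5/3): D, F#, A, B.
C# (6/4/2): C#, D, F#, A.
G (6/4/2): G, A, C#, E.
A (#5/3): A, C#, E#.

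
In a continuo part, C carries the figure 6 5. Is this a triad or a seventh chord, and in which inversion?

6 5 is shorthand for 6/5/3.
Intervals of 6/5/3 above the bass form a seventh chord; the bass is the third, so this is first inversion.

seventh chord, first inversion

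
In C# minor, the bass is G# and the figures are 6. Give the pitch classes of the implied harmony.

G#, B, E

The written figures 6 are shorthand for 6/3: the 3 is implied.
A third above G# in this key is B.
A sixth above G# in this key is E.
Together with the bass G#, this spells E major in first inversion.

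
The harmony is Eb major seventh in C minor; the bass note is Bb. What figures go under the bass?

Bb is the fifth of Eb major seventh, so the chord is in second inversion.
A seventh chord in second inversion is figured 6/4/3, conventionally abbreviated 4/3.

4/3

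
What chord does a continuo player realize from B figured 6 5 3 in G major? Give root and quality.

G major seventh

The figures 6 5 3 indicate a seventh chord in first inversion.
In first inversion the root lies a sixth above the bass: a sixth above B in G major is G.
The chord tones are B, D, F#, G, giving G major seventh.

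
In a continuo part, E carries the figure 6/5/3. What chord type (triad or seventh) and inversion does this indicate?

Intervals of 6/5/3 above the bass form a seventh chord; the bass is the third, so this is first inversion.

seventh chord, first inversion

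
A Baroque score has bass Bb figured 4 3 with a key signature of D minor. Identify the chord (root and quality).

E half-diminished seventh

The figures 4 3 indicate a seventh chord in second inversion.
In second inversion the root lies a fourth above the bass: a fourth above Bb in D minor is E.
The chord tones are Bb, D, E, G, giving E half-diminished seventh.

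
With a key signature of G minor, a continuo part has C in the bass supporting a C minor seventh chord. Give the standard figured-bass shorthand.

C is the root of C minor seventh, so the chord is in root position.
A seventh chord in root position is figured 7/5/3, conventionally abbreviated 7.

7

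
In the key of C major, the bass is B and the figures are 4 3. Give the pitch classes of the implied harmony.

B, D, E, G

The written figures 4 3 are shorthand for 6/4/3: the 6 is implied.
A third above B in this key is D.
A fourth above B in this key is E.
A sixth above B in this key is G.
Together with the bass B, this spells E minor seventh in second inversion.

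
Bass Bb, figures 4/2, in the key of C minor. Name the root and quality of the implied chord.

The figures 4/2 indicate a seventh chord in third inversion.
In third inversion the root lies a second above the bass: a second above Bb in C minor is C.
The chord tones are Bb, C, Eb, G, giving C minor seventh.

C minor seventh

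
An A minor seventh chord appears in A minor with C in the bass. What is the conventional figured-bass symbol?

6/5

C is the third of A minor seventh, so the chord is in first inversion.
A seventh chord in first inversion is figured 6/5/3, conventionally abbreviated 6/5.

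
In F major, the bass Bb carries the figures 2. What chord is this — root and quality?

The figures 2 indicate a seventh chord in third inversion.
In third inversion the root lies a second above the bass: a second above Bb in F major is C.
The chord tones are Bb, C, E, G, giving C dominant seventh.

C dominant seventh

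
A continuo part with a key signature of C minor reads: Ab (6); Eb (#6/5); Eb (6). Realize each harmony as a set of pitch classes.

Ab, C, F | Eb, G, Bb, C# | Eb, G, C

Ab (6/3): Ab, C, F.
Eb (#6/5/3): Eb, G, Bb, C#.
Eb (6/3): Eb, G, C.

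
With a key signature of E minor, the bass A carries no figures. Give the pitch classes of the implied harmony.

A, C, E

An unfigured bass implies 5/3.
A third above A in this key is C.
A fifth above A in this key is E.
Together with the bass A, this spells A minor in root position.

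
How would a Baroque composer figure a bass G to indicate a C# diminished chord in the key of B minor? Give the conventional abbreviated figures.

G is the fifth of C# diminished, so the chord is in second inversion.
A triad in second inversion is figured 6/4, conventionally abbreviated 6/4.

6/4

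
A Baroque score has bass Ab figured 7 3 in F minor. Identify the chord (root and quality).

Ab major seventh

The figures 7 3 indicate a seventh chord in root position.
In root position the bass is the root, so the root is Ab.
The chord tones are Ab, C, Eb, G, giving Ab major seventh.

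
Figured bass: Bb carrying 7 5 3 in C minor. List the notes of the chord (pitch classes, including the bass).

A third above Bb in this key is D.
A fifth above Bb in this key is F.
A seventh above Bb in this key is Ab.
Together with the bass Bb, this spells Bb dominant seventh in root position.

Bb, D, F, Ab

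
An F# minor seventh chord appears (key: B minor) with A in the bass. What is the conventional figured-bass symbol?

A is the third of F# minor seventh, so the chord is in first inversion.
A seventh chord in first inversion is figured 6/5/3, conventionally abbreviated 6/5.

6/5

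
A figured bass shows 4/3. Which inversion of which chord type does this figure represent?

4/3 is shorthand for 6/4/3.
Intervals of 6/4/3 above the bass form a seventh chord; the bass is the fifth, so this is second inversion.

seventh chord, second inversion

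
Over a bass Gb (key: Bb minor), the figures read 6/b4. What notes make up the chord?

Gb, Cb, Eb

A fourth above Gb in this key is C, lowered to Cb by the flat.
A sixth above Gb in this key is Eb.
Together with the bass Gb, this spells Cb major in second inversion.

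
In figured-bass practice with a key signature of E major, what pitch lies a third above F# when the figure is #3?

Counting 2 letter steps above F# lands on A; in E major, that letter is A.
The #3 figure raises it a semitone, giving A#.

A#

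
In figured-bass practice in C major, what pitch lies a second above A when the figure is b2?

Bb

Counting 1 letter step above A lands on B; in C major, that letter is B.
The b2 figure lowers it a semitone, giving Bb.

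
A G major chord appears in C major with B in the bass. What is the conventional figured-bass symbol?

B is the third of G major, so the chord is in first inversion.
A triad in first inversion is figured 6/3, conventionally abbreviated 6.

6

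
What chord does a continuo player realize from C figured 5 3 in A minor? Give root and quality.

C major

The figures 5 3 indicate a triad in root position.
In root position the bass is the root, so the root is C.
The chord tones are C, E, G, giving C major.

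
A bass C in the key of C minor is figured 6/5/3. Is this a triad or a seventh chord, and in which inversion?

Intervals of 6/5/3 above the bass form a seventh chord; the bass is the third, so this is first inversion.

seventh chord, first inversion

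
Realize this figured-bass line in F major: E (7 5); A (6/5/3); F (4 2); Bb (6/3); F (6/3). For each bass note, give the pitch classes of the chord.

E (7/5/3): E, G, Bb, D.
A (6/5/3): A, C, E, F.
F (6/4/2): F, G, Bb, D.
Bb (6/3): Bb, D, G.
F (6/3): F, A, D.

E, G, Bb, D | A, C, E, F | F, G, Bb, D | Bb, D, G | F, A, D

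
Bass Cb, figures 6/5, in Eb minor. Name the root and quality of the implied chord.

Ab minor seventh

The figures 6/5 indicate a seventh chord in first inversion.
In first inversion the root lies a sixth above the bass: a sixth above Cb in Eb minor is Ab.
The chord tones are Cb, Eb, Gb, Ab, giving Ab minor seventh.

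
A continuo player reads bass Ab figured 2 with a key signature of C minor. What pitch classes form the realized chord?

The written figures 2 are shorthand for 6/4/2: the 6/4 are implied.
A second above Ab in this key is Bb.
A fourth above Ab in this key is D.
A sixth above Ab in this key is F.
Together with the bass Ab, this spells Bb dominant seventh in third inversion.

Ab, Bb, D, F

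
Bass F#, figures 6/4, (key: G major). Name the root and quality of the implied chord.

B minor

The figures 6/4 indicate a triad in second inversion.
In second inversion the root lies a fourth above the bass: a fourth above F# in G major is B.
The chord tones are F#, B, D, giving B minor.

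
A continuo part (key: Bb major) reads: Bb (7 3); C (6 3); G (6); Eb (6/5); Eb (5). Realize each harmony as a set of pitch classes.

Bb, D, F, A | C, Eb, A | G, Bb, Eb | Eb, G, Bb, C | Eb, G, Bb

Bb (7/5/3): Bb, D, F, A.
C (6/3): C, Eb, A.
G (6/3): G, Bb, Eb.
Eb (6/5/3): Eb, G, Bb, C.
Eb (5/3): Eb, G, Bb.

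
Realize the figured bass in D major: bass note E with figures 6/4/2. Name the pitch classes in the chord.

A second above E in this key is F#.
A fourth above E in this key is A.
A sixth above E in this key is C#.
Together with the bass E, this spells F# minor seventh in third inversion.

E, F#, A, C#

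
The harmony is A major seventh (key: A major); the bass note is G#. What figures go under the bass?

4/2

G# is the seventh of A major seventh, so the chord is in third inversion.
A seventh chord in third inversion is figured 6/4/2, conventionally abbreviated 4/2.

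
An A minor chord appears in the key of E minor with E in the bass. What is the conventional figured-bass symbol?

E is the fifth of A minor, so the chord is in second inversion.
A triad in second inversion is figured 6/4, conventionally abbreviated 6/4.

6/4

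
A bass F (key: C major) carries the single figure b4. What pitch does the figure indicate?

Bb

Counting 3 letter steps above F lands on B; in C major, that letter is B.
The b4 figure lowers it a semitone, giving Bb.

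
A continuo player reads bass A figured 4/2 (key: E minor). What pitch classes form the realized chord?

A, B, D, F#

The written figures 4/2 are shorthand for 6/4/2: the 6 is implied.
A second above A in this key is B.
A fourth above A in this key is D.
A sixth above A in this key is F#.
Together with the bass A, this spells B minor seventh in third inversion.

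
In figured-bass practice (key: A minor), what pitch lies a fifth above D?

A

Counting 4 letter steps above D lands on A; in A minor, that letter is A.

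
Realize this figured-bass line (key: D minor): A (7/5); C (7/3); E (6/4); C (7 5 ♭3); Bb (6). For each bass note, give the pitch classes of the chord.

A (7/5/3): A, C, E, G.
C (7/5/3): C, E, G, Bb.
E (6/4): E, A, C.
C (7/5/b3): C, Eb, G, Bb.
Bb (6/3): Bb, D, G.

A, C, E, G | C, E, G, Bb | E, A, C | C, Eb, G, Bb | Bb, D, G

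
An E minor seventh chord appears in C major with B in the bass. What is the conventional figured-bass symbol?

4/3

B is the fifth of E minor seventh, so the chord is in second inversion.
A seventh chord in second inversion is figured 6/4/3, conventionally abbreviated 4/3.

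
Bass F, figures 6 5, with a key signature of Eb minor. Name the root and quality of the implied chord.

The figures 6 5 indicate a seventh chord in first inversion.
In first inversion the root lies a sixth above the bass: a sixth above F in Eb minor is Db.
The chord tones are F, Ab, Cb, Db, giving Db dominant seventh.

Db dominant seventh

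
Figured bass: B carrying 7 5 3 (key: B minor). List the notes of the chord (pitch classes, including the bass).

A third above B in this key is D.
A fifth above B in this key is F#.
A seventh above B in this key is A.
Together with the bass B, this spells B minor seventh in root position.

B, D, F#, A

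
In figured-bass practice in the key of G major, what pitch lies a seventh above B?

Counting 6 letter steps above B lands on A; in G major, that letter is A.

A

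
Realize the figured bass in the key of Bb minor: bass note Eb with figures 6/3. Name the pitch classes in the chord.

A third above Eb in this key is Gb.
A sixth above Eb in this key is C.
Together with the bass Eb, this spells C diminished in first inversion.

Eb, Gb, C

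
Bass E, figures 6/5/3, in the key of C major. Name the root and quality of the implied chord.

The figures 6/5/3 indicate a seventh chord in first inversion.
In first inversion the root lies a sixth above the bass: a sixth above E in C major is C.
The chord tones are E, G, B, C, giving C major seventh.

C major seventh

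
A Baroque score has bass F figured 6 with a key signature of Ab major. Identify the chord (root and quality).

The figures 6 indicate a triad in first inversion.
In first inversion the root lies a sixth above the bass: a sixth above F in Ab major is Db.
The chord tones are F, Ab, Db, giving Db major.

Db major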